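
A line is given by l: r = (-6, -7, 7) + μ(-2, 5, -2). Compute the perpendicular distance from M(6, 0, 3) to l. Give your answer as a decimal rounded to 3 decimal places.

Taking (-6, -7, 7) on l with direction v = (-2, 5, -2): w = M − (-6, -7, 7) = (12, 7, -4), and w × v = (6, 32, 74).
Distance = |w × v| / |v| = √6536 / √33 ≈ 14.073.

14.073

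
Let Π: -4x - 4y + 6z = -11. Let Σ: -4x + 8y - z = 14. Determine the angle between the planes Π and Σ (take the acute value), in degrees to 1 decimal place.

72.8

cos θ = |n₁·n₂| / (|n₁||n₂|) = |-22| / (√68 · √81).
θ = arccos(0.29643) ≈ 72.8°.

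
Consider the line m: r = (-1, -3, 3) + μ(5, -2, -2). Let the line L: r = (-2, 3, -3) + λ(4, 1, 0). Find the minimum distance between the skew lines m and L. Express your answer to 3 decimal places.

Common perpendicular direction n = (5, -2, -2) × (4, 1, 0) = (2, -8, 13).
With w = (-2, 3, -3) − (-1, -3, 3) = (-1, 6, -6), w · n = -128.
Distance = |w · n| / |n| = |-128| / √237 ≈ 8.314.

8.314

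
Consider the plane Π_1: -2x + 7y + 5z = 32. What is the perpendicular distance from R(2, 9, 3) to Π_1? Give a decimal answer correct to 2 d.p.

n·R − d = (-2)·(2) + (7)·(9) + (5)·(3) − 32 = 42; |n| = √78.
Distance = |42| / √78 = 42/√78 ≈ 4.76.

4.76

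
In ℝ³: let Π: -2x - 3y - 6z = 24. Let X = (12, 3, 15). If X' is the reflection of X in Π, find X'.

(0, -15, -21)

λ = (n·X − d)/|n|² = (-123 − 24)/49 = -3.
Reflection = X − 2λn = (12, 3, 15) − (-6)·(-2, -3, -6) = (0, -15, -21).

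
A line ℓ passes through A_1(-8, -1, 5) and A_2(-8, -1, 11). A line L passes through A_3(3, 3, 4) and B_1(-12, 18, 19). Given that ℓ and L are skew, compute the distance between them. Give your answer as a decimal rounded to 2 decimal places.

10.61

A direction vector for ℓ is A_2 − A_1 = (0, 0, 6).
A direction vector for L is B_1 − A_3 = (-15, 15, 15).
Common perpendicular direction n = (0, 0, 6) × (-15, 15, 15) = (-90, -90, 0).
With w = (3, 3, 4) − (-8, -1, 5) = (11, 4, -1), w · n = -1350.
Distance = |w · n| / |n| = |-1350| / √16200 ≈ 10.61.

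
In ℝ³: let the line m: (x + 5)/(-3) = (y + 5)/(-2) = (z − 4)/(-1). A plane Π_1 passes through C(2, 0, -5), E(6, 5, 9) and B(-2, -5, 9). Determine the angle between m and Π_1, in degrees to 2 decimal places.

m has direction (-3, -2, -1) through (-5, -5, 4).
CE = (4, 5, 14), CB = (-4, -5, 14); a normal to Π_1 is CE × CB = (140, -112, 0).
Using C: Π_1 has equation 140x - 112y = 280.
sin θ = |n·v| / (|n||v|) = |-196| / (√32144 · √14) = 0.29217.
θ ≈ 16.99°.

16.99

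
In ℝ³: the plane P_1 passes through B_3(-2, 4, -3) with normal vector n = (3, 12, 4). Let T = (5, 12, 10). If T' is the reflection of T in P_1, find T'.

(-1, -12, 2)

P_1: n·r = n·B_3 gives 3x + 12y + 4z = 30.
λ = (n·T − d)/|n|² = (199 − 30)/169 = 1.
Reflection = T − 2λn = (5, 12, 10) − 2·(3, 12, 4) = (-1, -12, 2).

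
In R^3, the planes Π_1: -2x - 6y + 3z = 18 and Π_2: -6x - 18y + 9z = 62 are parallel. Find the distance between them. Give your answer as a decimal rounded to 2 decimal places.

0.38

Rescale Π_2 by 1/3: -2x - 6y + 3z = 62/3. Then distance = |18 − (62/3)| / √49 ≈ 0.38.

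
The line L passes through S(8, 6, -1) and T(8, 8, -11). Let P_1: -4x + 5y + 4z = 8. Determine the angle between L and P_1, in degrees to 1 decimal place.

22.9

A direction vector for L is T − S = (0, 2, -10).
sin θ = |n·v| / (|n||v|) = |-30| / (√57 · √104) = 0.38964.
θ ≈ 22.9°.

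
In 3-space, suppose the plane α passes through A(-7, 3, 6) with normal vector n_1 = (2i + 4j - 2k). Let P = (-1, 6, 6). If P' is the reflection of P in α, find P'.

α: n_1·r = n_1·A gives 2x + 4y - 2z = -14.
λ = (n·P − d)/|n|² = (10 − (-14))/24 = 1.
Reflection = P − 2λn = (-1, 6, 6) − 2·(2, 4, -2) = (-5, -2, 10).

(-5, -2, 10)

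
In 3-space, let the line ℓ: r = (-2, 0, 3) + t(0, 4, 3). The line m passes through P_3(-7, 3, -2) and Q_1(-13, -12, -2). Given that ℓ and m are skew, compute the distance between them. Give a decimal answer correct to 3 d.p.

7.378

A direction vector for m is Q_1 − P_3 = (-6, -15, 0).
Common perpendicular direction n = (0, 4, 3) × (-6, -15, 0) = (45, -18, 24).
With w = (-7, 3, -2) − (-2, 0, 3) = (-5, 3, -5), w · n = -399.
Distance = |w · n| / |n| = |-399| / √2925 ≈ 7.378.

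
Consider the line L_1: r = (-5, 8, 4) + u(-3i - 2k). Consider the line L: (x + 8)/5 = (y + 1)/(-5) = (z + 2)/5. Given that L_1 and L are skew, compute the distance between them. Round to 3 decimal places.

L has direction (5, -5, 5) through (-8, -1, -2).
Common perpendicular direction n = (-3, 0, -2) × (5, -5, 5) = (-10, 5, 15).
With w = (-8, -1, -2) − (-5, 8, 4) = (-3, -9, -6), w · n = -105.
Distance = |w · n| / |n| = |-105| / √350 ≈ 5.612.

5.612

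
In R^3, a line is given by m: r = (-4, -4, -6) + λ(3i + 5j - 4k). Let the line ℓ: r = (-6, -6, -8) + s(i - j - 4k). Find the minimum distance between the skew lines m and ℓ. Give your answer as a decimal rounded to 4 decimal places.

1.8091

Common perpendicular direction n = (3, 5, -4) × (1, -1, -4) = (-24, 8, -8).
With w = (-6, -6, -8) − (-4, -4, -6) = (-2, -2, -2), w · n = 48.
Distance = |w · n| / |n| = |48| / √704 ≈ 1.8091.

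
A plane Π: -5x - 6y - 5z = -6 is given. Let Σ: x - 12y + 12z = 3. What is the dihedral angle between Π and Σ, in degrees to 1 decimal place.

87.5

cos θ = |n₁·n₂| / (|n₁||n₂|) = |7| / (√86 · √289).
θ = arccos(0.04440) ≈ 87.5°.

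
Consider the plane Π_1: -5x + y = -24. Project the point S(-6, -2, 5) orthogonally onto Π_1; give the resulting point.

Foot = S − λn with λ = (n·S − d)/|n|² = (28 − (-24))/26 = 2.
Foot = (-6, -2, 5) − 2·(-5, 1, 0) = (4, -4, 5).

(4, -4, 5)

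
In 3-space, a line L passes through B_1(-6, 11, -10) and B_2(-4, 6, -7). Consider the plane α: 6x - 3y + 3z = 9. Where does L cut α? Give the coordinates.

A direction vector for L is B_2 − B_1 = (2, -5, 3).
Substitute r = (-6, 11, -10) + t(2, -5, 3) into the plane: -99 + 36t = 9, so t = 3.
Intersection: (-6, 11, -10) + 3·(2, -5, 3) = (0, -4, -1).

(0, -4, -1)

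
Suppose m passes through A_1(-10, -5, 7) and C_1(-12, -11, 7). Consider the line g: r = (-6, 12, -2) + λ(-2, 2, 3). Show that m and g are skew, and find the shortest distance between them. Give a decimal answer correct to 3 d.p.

7.011

A direction vector for m is C_1 − A_1 = (-2, -6, 0).
Common perpendicular direction n = (-2, -6, 0) × (-2, 2, 3) = (-18, 6, -16).
With w = (-6, 12, -2) − (-10, -5, 7) = (4, 17, -9), w · n = 174.
Since n ≠ 0 the lines are not parallel, and w · n = 174 ≠ 0 so they do not intersect; hence they are skew.
Distance = |w · n| / |n| = |174| / √616 ≈ 7.011.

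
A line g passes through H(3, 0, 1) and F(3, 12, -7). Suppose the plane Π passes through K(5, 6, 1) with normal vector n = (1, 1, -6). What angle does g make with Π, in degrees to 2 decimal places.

A direction vector for g is F − H = (0, 12, -8).
Π: n·r = n·K gives x + y - 6z = 5.
sin θ = |n·v| / (|n||v|) = |60| / (√38 · √208) = 0.67488.
θ ≈ 42.44°.

42.44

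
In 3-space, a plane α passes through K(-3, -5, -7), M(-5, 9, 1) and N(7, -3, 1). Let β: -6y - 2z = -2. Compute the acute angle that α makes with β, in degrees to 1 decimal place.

KM = (-2, 14, 8), KN = (10, 2, 8); a normal to α is KM × KN = (96, 96, -144).
Using K: α has equation 96x + 96y - 144z = 240.
cos θ = |n₁·n₂| / (|n₁||n₂|) = |-288| / (√39168 · √40).
θ = arccos(0.23009) ≈ 76.7°.

76.7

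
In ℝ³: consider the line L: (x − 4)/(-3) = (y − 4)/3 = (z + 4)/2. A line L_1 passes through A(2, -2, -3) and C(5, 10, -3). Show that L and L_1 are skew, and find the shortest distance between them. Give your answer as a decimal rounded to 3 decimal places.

0.643

L has direction (-3, 3, 2) through (4, 4, -4).
A direction vector for L_1 is C − A = (3, 12, 0).
Common perpendicular direction n = (-3, 3, 2) × (3, 12, 0) = (-24, 6, -45).
With w = (2, -2, -3) − (4, 4, -4) = (-2, -6, 1), w · n = -33.
Since n ≠ 0 the lines are not parallel, and w · n = -33 ≠ 0 so they do not intersect; hence they are skew.
Distance = |w · n| / |n| = |-33| / √2637 ≈ 0.643.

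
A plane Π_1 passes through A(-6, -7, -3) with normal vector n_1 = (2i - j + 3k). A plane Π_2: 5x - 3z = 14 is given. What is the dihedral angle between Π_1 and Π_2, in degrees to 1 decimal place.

Π_1: n_1·r = n_1·A gives 2x - y + 3z = -14.
cos θ = |n₁·n₂| / (|n₁||n₂|) = |1| / (√14 · √34).
θ = arccos(0.04583) ≈ 87.4°.

87.4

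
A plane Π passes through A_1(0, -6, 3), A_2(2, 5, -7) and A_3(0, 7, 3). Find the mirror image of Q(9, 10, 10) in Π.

A_1A_2 = (2, 11, -10), A_1A_3 = (0, 13, 0); a normal to Π is A_1A_2 × A_1A_3 = (130, 0, 26).
Using A_1: Π has equation 130x + 26z = 78.
λ = (n·Q − d)/|n|² = (1430 − 78)/17576 = 1/13.
Reflection = Q − 2λn = (9, 10, 10) − (2/13)·(130, 0, 26) = (-11, 10, 6).

(-11, 10, 6)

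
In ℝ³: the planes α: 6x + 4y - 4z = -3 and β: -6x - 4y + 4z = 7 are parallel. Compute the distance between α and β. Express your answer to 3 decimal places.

Rescale β by 1/(-1): 6x + 4y - 4z = -7. Then distance = |-3 − (-7)| / √68 ≈ 0.485.

0.485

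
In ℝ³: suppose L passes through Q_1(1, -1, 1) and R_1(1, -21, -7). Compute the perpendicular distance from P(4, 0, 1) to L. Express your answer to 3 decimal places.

3.023

A direction vector for L is R_1 − Q_1 = (0, -20, -8).
Taking (1, -1, 1) on L with direction v = (0, -20, -8): w = P − (1, -1, 1) = (3, 1, 0), and w × v = (-8, 24, -60).
Distance = |w × v| / |v| = √4240 / √464 ≈ 3.023.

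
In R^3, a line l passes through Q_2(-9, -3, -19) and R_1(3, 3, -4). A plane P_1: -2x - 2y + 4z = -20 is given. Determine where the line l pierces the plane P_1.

(7, 5, 1)

A direction vector for l is R_1 − Q_2 = (12, 6, 15).
Substitute r = (-9, -3, -19) + t(12, 6, 15) into the plane: -52 + 24t = -20, so t = 4/3.
Intersection: (-9, -3, -19) + (4/3)·(12, 6, 15) = (7, 5, 1).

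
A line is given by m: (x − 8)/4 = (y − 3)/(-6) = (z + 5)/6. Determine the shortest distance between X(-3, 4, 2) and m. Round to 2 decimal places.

13.05

m has direction (4, -6, 6) through (8, 3, -5).
Taking (8, 3, -5) on m with direction v = (4, -6, 6): w = X − (8, 3, -5) = (-11, 1, 7), and w × v = (48, 94, 62).
Distance = |w × v| / |v| = √14984 / √88 ≈ 13.05.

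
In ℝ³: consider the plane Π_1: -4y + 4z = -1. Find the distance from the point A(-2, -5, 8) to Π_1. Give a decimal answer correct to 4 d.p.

n·A − d = (0)·(-2) + (-4)·(-5) + (4)·(8) − (-1) = 53; |n| = √32.
Distance = |53| / √32 = 53/√32 ≈ 9.3692.

9.3692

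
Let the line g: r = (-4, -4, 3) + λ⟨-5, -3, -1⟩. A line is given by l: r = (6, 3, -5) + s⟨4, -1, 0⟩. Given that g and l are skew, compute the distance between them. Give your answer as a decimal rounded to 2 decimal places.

Common perpendicular direction n = (-5, -3, -1) × (4, -1, 0) = (-1, -4, 17).
With w = (6, 3, -5) − (-4, -4, 3) = (10, 7, -8), w · n = -174.
Distance = |w · n| / |n| = |-174| / √306 ≈ 9.95.

9.95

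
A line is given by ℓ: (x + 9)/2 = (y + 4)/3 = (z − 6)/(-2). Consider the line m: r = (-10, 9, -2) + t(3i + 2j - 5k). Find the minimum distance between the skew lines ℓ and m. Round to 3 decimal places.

ℓ has direction (2, 3, -2) through (-9, -4, 6).
Common perpendicular direction n = (2, 3, -2) × (3, 2, -5) = (-11, 4, -5).
With w = (-10, 9, -2) − (-9, -4, 6) = (-1, 13, -8), w · n = 103.
Distance = |w · n| / |n| = |103| / √162 ≈ 8.092.

8.092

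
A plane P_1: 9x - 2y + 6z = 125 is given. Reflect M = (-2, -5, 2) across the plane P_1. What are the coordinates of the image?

(16, -9, 14)

λ = (n·M − d)/|n|² = (4 − 125)/121 = -1.
Reflection = M − 2λn = (-2, -5, 2) − (-2)·(9, -2, 6) = (16, -9, 14).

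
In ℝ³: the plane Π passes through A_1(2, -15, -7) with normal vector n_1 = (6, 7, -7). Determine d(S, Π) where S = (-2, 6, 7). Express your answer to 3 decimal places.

2.160

Π: n_1·r = n_1·A_1 gives 6x + 7y - 7z = -44.
n·S − d = (6)·(-2) + (7)·(6) + (-7)·(7) − (-44) = 25; |n| = √134.
Distance = |25| / √134 = 25/√134 ≈ 2.160.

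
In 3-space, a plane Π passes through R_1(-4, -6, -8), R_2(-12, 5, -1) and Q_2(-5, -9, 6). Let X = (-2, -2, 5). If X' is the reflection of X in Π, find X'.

(-12, -8, 3)

R_1R_2 = (-8, 11, 7), R_1Q_2 = (-1, -3, 14); a normal to Π is R_1R_2 × R_1Q_2 = (175, 105, 35).
Using R_1: Π has equation 175x + 105y + 35z = -1610.
λ = (n·X − d)/|n|² = (-385 − (-1610))/42875 = 1/35.
Reflection = X − 2λn = (-2, -2, 5) − (2/35)·(175, 105, 35) = (-12, -8, 3).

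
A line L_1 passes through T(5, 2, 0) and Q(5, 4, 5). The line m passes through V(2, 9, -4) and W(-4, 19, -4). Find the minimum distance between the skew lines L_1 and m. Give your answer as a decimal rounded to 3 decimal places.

1.814

A direction vector for L_1 is Q − T = (0, 2, 5).
A direction vector for m is W − V = (-6, 10, 0).
Common perpendicular direction n = (0, 2, 5) × (-6, 10, 0) = (-50, -30, 12).
With w = (2, 9, -4) − (5, 2, 0) = (-3, 7, -4), w · n = -108.
Distance = |w · n| / |n| = |-108| / √3544 ≈ 1.814.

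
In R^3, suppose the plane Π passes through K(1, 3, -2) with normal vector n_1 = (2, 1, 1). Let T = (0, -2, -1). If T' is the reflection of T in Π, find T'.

(4, 0, 1)

Π: n_1·r = n_1·K gives 2x + y + z = 3.
λ = (n·T − d)/|n|² = (-3 − 3)/6 = -1.
Reflection = T − 2λn = (0, -2, -1) − (-2)·(2, 1, 1) = (4, 0, 1).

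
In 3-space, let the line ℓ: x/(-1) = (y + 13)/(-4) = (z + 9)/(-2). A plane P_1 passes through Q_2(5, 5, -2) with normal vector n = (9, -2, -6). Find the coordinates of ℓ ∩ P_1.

(3, -1, -3)

ℓ has direction (-1, -4, -2) through (0, -13, -9).
P_1: n·r = n·Q_2 gives 9x - 2y - 6z = 47.
Substitute r = (0, -13, -9) + t(-1, -4, -2) into the plane: 80 + 11t = 47, so t = -3.
Intersection: (0, -13, -9) + (-3)·(-1, -4, -2) = (3, -1, -3).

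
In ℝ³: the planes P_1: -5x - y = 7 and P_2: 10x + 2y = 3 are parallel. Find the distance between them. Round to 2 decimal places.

1.67

Rescale P_2 by 1/(-2): -5x - y = -3/2. Then distance = |7 − (-3/2)| / √26 ≈ 1.67.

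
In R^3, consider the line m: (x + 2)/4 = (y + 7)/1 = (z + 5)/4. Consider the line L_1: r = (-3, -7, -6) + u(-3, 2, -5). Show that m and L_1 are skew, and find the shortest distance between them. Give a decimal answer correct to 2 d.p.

0.11

m has direction (4, 1, 4) through (-2, -7, -5).
Common perpendicular direction n = (4, 1, 4) × (-3, 2, -5) = (-13, 8, 11).
With w = (-3, -7, -6) − (-2, -7, -5) = (-1, 0, -1), w · n = 2.
Since n ≠ 0 the lines are not parallel, and w · n = 2 ≠ 0 so they do not intersect; hence they are skew.
Distance = |w · n| / |n| = |2| / √354 ≈ 0.11.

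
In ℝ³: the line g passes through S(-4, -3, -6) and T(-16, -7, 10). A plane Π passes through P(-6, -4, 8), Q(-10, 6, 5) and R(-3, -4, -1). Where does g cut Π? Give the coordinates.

(-1, -2, -10)

A direction vector for g is T − S = (-12, -4, 16).
PQ = (-4, 10, -3), PR = (3, 0, -9); a normal to Π is PQ × PR = (-90, -45, -30).
Using P: Π has equation -90x - 45y - 30z = 480.
Substitute r = (-4, -3, -6) + t(-12, -4, 16) into the plane: 675 + 780t = 480, so t = -1/4.
Intersection: (-4, -3, -6) + (-1/4)·(-12, -4, 16) = (-1, -2, -10).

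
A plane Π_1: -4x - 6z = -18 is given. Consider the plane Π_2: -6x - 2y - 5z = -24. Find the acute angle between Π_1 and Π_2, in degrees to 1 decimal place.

21.7

cos θ = |n₁·n₂| / (|n₁||n₂|) = |54| / (√52 · √65).
θ = arccos(0.92883) ≈ 21.7°.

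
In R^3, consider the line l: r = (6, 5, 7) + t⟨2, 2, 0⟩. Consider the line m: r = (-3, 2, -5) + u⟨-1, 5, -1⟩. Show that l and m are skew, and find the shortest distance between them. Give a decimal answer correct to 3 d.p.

10.707

Common perpendicular direction n = (2, 2, 0) × (-1, 5, -1) = (-2, 2, 12).
With w = (-3, 2, -5) − (6, 5, 7) = (-9, -3, -12), w · n = -132.
Since n ≠ 0 the lines are not parallel, and w · n = -132 ≠ 0 so they do not intersect; hence they are skew.
Distance = |w · n| / |n| = |-132| / √152 ≈ 10.707.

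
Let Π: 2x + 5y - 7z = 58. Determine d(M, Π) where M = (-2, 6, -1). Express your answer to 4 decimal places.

2.8307

n·M − d = (2)·(-2) + (5)·(6) + (-7)·(-1) − 58 = -25; |n| = √78.
Distance = |-25| / √78 = 25/√78 ≈ 2.8307.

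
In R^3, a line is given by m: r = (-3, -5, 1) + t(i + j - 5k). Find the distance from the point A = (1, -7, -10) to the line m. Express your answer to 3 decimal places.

Taking (-3, -5, 1) on m with direction v = (1, 1, -5): w = A − (-3, -5, 1) = (4, -2, -11), and w × v = (21, 9, 6).
Distance = |w × v| / |v| = √558 / √27 ≈ 4.546.

4.546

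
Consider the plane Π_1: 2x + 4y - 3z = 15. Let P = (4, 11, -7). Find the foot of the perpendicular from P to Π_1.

Foot = P − λn with λ = (n·P − d)/|n|² = (73 − 15)/29 = 2.
Foot = (4, 11, -7) − 2·(2, 4, -3) = (0, 3, -1).

(0, 3, -1)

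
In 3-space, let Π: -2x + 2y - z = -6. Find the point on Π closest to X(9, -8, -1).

Foot = X − λn with λ = (n·X − d)/|n|² = (-33 − (-6))/9 = -3.
Foot = (9, -8, -1) − (-3)·(-2, 2, -1) = (3, -2, -4).

(3, -2, -4)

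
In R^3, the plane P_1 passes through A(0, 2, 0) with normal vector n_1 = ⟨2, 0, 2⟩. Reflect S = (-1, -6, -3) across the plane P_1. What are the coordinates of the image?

P_1: n_1·r = n_1·A gives 2x + 2z = 0.
λ = (n·S − d)/|n|² = (-8 − 0)/8 = -1.
Reflection = S − 2λn = (-1, -6, -3) − (-2)·(2, 0, 2) = (3, -6, 1).

(3, -6, 1)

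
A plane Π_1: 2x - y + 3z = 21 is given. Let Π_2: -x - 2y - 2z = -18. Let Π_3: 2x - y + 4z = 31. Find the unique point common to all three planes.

Solving the 3×3 linear system 2x - y + 3z = 21, -x - 2y - 2z = -18, 2x - y + 4z = 31 (e.g. by elimination or Cramer's rule, determinant = -5) gives (-4, 1, 10).

(-4, 1, 10)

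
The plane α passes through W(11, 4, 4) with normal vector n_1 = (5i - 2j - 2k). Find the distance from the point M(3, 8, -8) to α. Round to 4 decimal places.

4.1779

α: n_1·r = n_1·W gives 5x - 2y - 2z = 39.
n·M − d = (5)·(3) + (-2)·(8) + (-2)·(-8) − 39 = -24; |n| = √33.
Distance = |-24| / √33 = 24/√33 ≈ 4.1779.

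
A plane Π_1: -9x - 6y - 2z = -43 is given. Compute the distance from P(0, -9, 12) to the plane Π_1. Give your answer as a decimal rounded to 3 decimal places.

n·P − d = (-9)·(0) + (-6)·(-9) + (-2)·(12) − (-43) = 73; |n| = √121.
Distance = |73| / √121 = 73/√121 ≈ 6.636.

6.636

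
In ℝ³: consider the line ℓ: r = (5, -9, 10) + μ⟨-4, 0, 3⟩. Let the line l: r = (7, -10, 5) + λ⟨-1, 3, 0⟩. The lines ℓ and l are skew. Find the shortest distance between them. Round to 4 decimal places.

Common perpendicular direction n = (-4, 0, 3) × (-1, 3, 0) = (-9, -3, -12).
With w = (7, -10, 5) − (5, -9, 10) = (2, -1, -5), w · n = 45.
Distance = |w · n| / |n| = |45| / √234 ≈ 2.9417.

2.9417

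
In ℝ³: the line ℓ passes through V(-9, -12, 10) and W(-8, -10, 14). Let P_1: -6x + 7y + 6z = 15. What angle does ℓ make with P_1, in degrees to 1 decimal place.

A direction vector for ℓ is W − V = (1, 2, 4).
sin θ = |n·v| / (|n||v|) = |32| / (√121 · √21) = 0.63482.
θ ≈ 39.4°.

39.4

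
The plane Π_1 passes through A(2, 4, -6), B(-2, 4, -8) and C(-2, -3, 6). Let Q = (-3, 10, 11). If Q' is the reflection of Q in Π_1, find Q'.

(3, -14, -1)

AB = (-4, 0, -2), AC = (-4, -7, 12); a normal to Π_1 is AB × AC = (-14, 56, 28).
Using A: Π_1 has equation -14x + 56y + 28z = 28.
λ = (n·Q − d)/|n|² = (910 − 28)/4116 = 3/14.
Reflection = Q − 2λn = (-3, 10, 11) − (3/7)·(-14, 56, 28) = (3, -14, -1).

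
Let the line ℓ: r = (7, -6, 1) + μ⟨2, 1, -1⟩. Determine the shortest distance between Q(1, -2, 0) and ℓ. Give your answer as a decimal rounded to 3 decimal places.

6.696

Taking (7, -6, 1) on ℓ with direction v = (2, 1, -1): w = Q − (7, -6, 1) = (-6, 4, -1), and w × v = (-3, -8, -14).
Distance = |w × v| / |v| = √269 / √6 ≈ 6.696.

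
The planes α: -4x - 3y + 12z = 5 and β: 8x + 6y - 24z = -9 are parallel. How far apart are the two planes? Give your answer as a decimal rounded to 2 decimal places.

0.04

Rescale β by 1/(-2): -4x - 3y + 12z = 9/2. Then distance = |5 − (9/2)| / √169 ≈ 0.04.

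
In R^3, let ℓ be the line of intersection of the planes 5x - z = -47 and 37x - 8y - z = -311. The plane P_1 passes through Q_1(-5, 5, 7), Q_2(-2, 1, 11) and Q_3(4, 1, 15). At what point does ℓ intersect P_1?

Direction of ℓ: (5, 0, -1) × (37, -8, -1) = (-8, -32, -40).
A point on ℓ: solving the two plane equations with x = -5 gives (-5, 13, 22).
Q_1Q_2 = (3, -4, 4), Q_1Q_3 = (9, -4, 8); a normal to P_1 is Q_1Q_2 × Q_1Q_3 = (-16, 12, 24).
Using Q_1: P_1 has equation -16x + 12y + 24z = 308.
Substitute r = (-5, 13, 22) + t(-8, -32, -40) into the plane: 764 + (-1216)t = 308, so t = 3/8.
Intersection: (-5, 13, 22) + (3/8)·(-8, -32, -40) = (-8, 1, 7).

(-8, 1, 7)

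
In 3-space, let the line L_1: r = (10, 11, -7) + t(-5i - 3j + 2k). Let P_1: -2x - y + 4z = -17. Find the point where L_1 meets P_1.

(0, 5, -3)

Substitute r = (10, 11, -7) + t(-5, -3, 2) into the plane: -59 + 21t = -17, so t = 2.
Intersection: (10, 11, -7) + 2·(-5, -3, 2) = (0, 5, -3).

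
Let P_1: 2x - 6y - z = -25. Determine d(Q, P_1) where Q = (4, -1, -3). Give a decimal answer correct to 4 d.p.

n·Q − d = (2)·(4) + (-6)·(-1) + (-1)·(-3) − (-25) = 42; |n| = √41.
Distance = |42| / √41 = 42/√41 ≈ 6.5593.

6.5593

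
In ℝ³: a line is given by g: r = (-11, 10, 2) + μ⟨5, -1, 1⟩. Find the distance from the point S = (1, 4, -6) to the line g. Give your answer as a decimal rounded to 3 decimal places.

10.927

Taking (-11, 10, 2) on g with direction v = (5, -1, 1): w = S − (-11, 10, 2) = (12, -6, -8), and w × v = (-14, -52, 18).
Distance = |w × v| / |v| = √3224 / √27 ≈ 10.927.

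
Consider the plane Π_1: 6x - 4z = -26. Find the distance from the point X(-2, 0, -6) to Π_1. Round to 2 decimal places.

5.27

n·X − d = (6)·(-2) + (0)·(0) + (-4)·(-6) − (-26) = 38; |n| = √52.
Distance = |38| / √52 = 38/√52 ≈ 5.27.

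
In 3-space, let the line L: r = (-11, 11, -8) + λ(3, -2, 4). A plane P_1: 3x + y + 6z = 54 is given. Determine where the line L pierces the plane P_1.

(1, 3, 8)

Substitute r = (-11, 11, -8) + t(3, -2, 4) into the plane: -70 + 31t = 54, so t = 4.
Intersection: (-11, 11, -8) + 4·(3, -2, 4) = (1, 3, 8).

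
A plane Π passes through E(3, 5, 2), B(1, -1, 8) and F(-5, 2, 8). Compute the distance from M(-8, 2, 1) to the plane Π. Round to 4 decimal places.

5.9822

EB = (-2, -6, 6), EF = (-8, -3, 6); a normal to Π is EB × EF = (-18, -36, -42).
Using E: Π has equation -18x - 36y - 42z = -318.
n·M − d = (-18)·(-8) + (-36)·(2) + (-42)·(1) − (-318) = 348; |n| = √3384.
Distance = |348| / √3384 = 348/√3384 ≈ 5.9822.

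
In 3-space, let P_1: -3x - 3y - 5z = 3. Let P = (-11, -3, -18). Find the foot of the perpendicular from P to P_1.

(-2, 6, -3)

Foot = P − λn with λ = (n·P − d)/|n|² = (132 − 3)/43 = 3.
Foot = (-11, -3, -18) − 3·(-3, -3, -5) = (-2, 6, -3).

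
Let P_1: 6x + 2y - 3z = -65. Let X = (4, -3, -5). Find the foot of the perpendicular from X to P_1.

(-8, -7, 1)

Foot = X − λn with λ = (n·X − d)/|n|² = (33 − (-65))/49 = 2.
Foot = (4, -3, -5) − 2·(6, 2, -3) = (-8, -7, 1).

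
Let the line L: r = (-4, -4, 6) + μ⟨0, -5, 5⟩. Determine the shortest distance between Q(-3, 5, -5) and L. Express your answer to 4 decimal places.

1.7321

Taking (-4, -4, 6) on L with direction v = (0, -5, 5): w = Q − (-4, -4, 6) = (1, 9, -11), and w × v = (-10, -5, -5).
Distance = |w × v| / |v| = √150 / √50 ≈ 1.7321.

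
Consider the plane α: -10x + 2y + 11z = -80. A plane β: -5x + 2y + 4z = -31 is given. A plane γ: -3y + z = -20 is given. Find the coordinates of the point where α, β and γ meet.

(7, 6, -2)

Solving the 3×3 linear system -10x + 2y + 11z = -80, -5x + 2y + 4z = -31, -3y + z = -20 (e.g. by elimination or Cramer's rule, determinant = 35) gives (7, 6, -2).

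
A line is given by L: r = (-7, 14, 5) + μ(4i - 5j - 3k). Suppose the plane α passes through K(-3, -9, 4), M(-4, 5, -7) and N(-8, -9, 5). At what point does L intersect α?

(5, -1, -4)

KM = (-1, 14, -11), KN = (-5, 0, 1); a normal to α is KM × KN = (14, 56, 70).
Using K: α has equation 14x + 56y + 70z = -266.
Substitute r = (-7, 14, 5) + t(4, -5, -3) into the plane: 1036 + (-434)t = -266, so t = 3.
Intersection: (-7, 14, 5) + 3·(4, -5, -3) = (5, -1, -4).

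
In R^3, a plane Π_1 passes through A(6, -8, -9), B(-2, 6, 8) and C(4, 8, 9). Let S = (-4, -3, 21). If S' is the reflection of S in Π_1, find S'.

(-8, 19, 1)

AB = (-8, 14, 17), AC = (-2, 16, 18); a normal to Π_1 is AB × AC = (-20, 110, -100).
Using A: Π_1 has equation -20x + 110y - 100z = -100.
λ = (n·S − d)/|n|² = (-2350 − (-100))/22500 = -1/10.
Reflection = S − 2λn = (-4, -3, 21) − (-1/5)·(-20, 110, -100) = (-8, 19, 1).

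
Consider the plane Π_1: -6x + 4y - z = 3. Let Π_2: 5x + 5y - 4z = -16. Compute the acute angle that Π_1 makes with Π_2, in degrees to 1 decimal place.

cos θ = |n₁·n₂| / (|n₁||n₂|) = |-6| / (√53 · √66).
θ = arccos(0.10145) ≈ 84.2°.

84.2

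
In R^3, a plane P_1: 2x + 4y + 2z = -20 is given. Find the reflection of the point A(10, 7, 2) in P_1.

(-2, -17, -10)

λ = (n·A − d)/|n|² = (52 − (-20))/24 = 3.
Reflection = A − 2λn = (10, 7, 2) − 6·(2, 4, 2) = (-2, -17, -10).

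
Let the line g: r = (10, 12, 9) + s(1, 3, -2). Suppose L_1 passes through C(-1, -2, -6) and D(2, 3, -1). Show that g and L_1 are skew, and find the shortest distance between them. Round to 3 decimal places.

A direction vector for L_1 is D − C = (3, 5, 5).
Common perpendicular direction n = (1, 3, -2) × (3, 5, 5) = (25, -11, -4).
With w = (-1, -2, -6) − (10, 12, 9) = (-11, -14, -15), w · n = -61.
Since n ≠ 0 the lines are not parallel, and w · n = -61 ≠ 0 so they do not intersect; hence they are skew.
Distance = |w · n| / |n| = |-61| / √762 ≈ 2.210.

2.210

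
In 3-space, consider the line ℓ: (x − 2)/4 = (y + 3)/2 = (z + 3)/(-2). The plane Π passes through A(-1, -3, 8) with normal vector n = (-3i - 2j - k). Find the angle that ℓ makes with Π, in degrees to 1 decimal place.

49.8

ℓ has direction (4, 2, -2) through (2, -3, -3).
Π: n·r = n·A gives -3x - 2y - z = 1.
sin θ = |n·v| / (|n||v|) = |-14| / (√14 · √24) = 0.76376.
θ ≈ 49.8°.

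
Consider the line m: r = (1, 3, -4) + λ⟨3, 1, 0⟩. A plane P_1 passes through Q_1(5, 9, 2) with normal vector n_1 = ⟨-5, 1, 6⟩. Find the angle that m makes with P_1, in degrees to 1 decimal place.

34.2

P_1: n_1·r = n_1·Q_1 gives -5x + y + 6z = -4.
sin θ = |n·v| / (|n||v|) = |-14| / (√62 · √10) = 0.56225.
θ ≈ 34.2°.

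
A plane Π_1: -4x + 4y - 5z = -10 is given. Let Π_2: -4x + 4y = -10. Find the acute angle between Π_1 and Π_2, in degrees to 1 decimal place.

41.5

cos θ = |n₁·n₂| / (|n₁||n₂|) = |32| / (√57 · √32).
θ = arccos(0.74927) ≈ 41.5°.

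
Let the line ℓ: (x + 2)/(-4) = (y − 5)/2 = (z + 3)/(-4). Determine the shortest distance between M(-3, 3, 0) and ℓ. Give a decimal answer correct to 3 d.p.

ℓ has direction (-4, 2, -4) through (-2, 5, -3).
Taking (-2, 5, -3) on ℓ with direction v = (-4, 2, -4): w = M − (-2, 5, -3) = (-1, -2, 3), and w × v = (2, -16, -10).
Distance = |w × v| / |v| = √360 / √36 ≈ 3.162.

3.162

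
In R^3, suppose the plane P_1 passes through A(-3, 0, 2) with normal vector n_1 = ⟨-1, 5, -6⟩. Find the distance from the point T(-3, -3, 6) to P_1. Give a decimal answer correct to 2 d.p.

4.95

P_1: n_1·r = n_1·A gives -x + 5y - 6z = -9.
n·T − d = (-1)·(-3) + (5)·(-3) + (-6)·(6) − (-9) = -39; |n| = √62.
Distance = |-39| / √62 = 39/√62 ≈ 4.95.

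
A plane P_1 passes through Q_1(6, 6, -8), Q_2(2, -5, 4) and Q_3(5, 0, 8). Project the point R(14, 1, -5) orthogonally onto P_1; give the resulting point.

(6, 5, -4)

Q_1Q_2 = (-4, -11, 12), Q_1Q_3 = (-1, -6, 16); a normal to P_1 is Q_1Q_2 × Q_1Q_3 = (-104, 52, 13).
Using Q_1: P_1 has equation -104x + 52y + 13z = -416.
Foot = R − λn with λ = (n·R − d)/|n|² = (-1469 − (-416))/13689 = -1/13.
Foot = (14, 1, -5) − (-1/13)·(-104, 52, 13) = (6, 5, -4).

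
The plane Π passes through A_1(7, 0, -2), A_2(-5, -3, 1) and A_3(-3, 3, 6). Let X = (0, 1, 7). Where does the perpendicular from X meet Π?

(-1, 3, 5)

A_1A_2 = (-12, -3, 3), A_1A_3 = (-10, 3, 8); a normal to Π is A_1A_2 × A_1A_3 = (-33, 66, -66).
Using A_1: Π has equation -33x + 66y - 66z = -99.
Foot = X − λn with λ = (n·X − d)/|n|² = (-396 − (-99))/9801 = -1/33.
Foot = (0, 1, 7) − (-1/33)·(-33, 66, -66) = (-1, 3, 5).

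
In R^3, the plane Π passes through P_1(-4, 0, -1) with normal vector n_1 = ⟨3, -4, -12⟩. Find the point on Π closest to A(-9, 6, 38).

Π: n_1·r = n_1·P_1 gives 3x - 4y - 12z = 0.
Foot = A − λn with λ = (n·A − d)/|n|² = (-507 − 0)/169 = -3.
Foot = (-9, 6, 38) − (-3)·(3, -4, -12) = (0, -6, 2).

(0, -6, 2)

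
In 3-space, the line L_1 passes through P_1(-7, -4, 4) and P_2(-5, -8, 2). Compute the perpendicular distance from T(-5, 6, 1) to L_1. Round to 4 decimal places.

A direction vector for L_1 is P_2 − P_1 = (2, -4, -2).
Taking (-7, -4, 4) on L_1 with direction v = (2, -4, -2): w = T − (-7, -4, 4) = (2, 10, -3), and w × v = (-32, -2, -28).
Distance = |w × v| / |v| = √1812 / √24 ≈ 8.6891.

8.6891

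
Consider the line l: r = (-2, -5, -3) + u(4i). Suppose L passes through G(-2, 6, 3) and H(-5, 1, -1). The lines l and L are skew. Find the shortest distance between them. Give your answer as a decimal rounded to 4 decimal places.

2.1864

A direction vector for L is H − G = (-3, -5, -4).
Common perpendicular direction n = (4, 0, 0) × (-3, -5, -4) = (0, 16, -20).
With w = (-2, 6, 3) − (-2, -5, -3) = (0, 11, 6), w · n = 56.
Distance = |w · n| / |n| = |56| / √656 ≈ 2.1864.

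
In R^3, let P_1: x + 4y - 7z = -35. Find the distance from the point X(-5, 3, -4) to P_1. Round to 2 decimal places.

n·X − d = (1)·(-5) + (4)·(3) + (-7)·(-4) − (-35) = 70; |n| = √66.
Distance = |70| / √66 = 70/√66 ≈ 8.62.

8.62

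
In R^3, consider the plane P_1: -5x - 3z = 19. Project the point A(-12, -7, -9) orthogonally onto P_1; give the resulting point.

(-2, -7, -3)

Foot = A − λn with λ = (n·A − d)/|n|² = (87 − 19)/34 = 2.
Foot = (-12, -7, -9) − 2·(-5, 0, -3) = (-2, -7, -3).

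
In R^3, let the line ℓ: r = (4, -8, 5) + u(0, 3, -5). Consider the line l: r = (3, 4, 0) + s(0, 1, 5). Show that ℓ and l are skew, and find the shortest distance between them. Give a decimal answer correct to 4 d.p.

Common perpendicular direction n = (0, 3, -5) × (0, 1, 5) = (20, 0, 0).
With w = (3, 4, 0) − (4, -8, 5) = (-1, 12, -5), w · n = -20.
Since n ≠ 0 the lines are not parallel, and w · n = -20 ≠ 0 so they do not intersect; hence they are skew.
Distance = |w · n| / |n| = |-20| / √400 ≈ 1.0000.

1.0000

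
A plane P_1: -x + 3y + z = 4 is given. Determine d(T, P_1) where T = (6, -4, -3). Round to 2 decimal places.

n·T − d = (-1)·(6) + (3)·(-4) + (1)·(-3) − 4 = -25; |n| = √11.
Distance = |-25| / √11 = 25/√11 ≈ 7.54.

7.54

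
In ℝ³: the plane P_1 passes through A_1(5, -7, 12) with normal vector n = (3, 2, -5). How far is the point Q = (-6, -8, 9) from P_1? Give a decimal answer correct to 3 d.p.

P_1: n·r = n·A_1 gives 3x + 2y - 5z = -59.
n·Q − d = (3)·(-6) + (2)·(-8) + (-5)·(9) − (-59) = -20; |n| = √38.
Distance = |-20| / √38 = 20/√38 ≈ 3.244.

3.244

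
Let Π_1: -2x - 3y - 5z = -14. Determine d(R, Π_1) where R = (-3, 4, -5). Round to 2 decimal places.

5.35

n·R − d = (-2)·(-3) + (-3)·(4) + (-5)·(-5) − (-14) = 33; |n| = √38.
Distance = |33| / √38 = 33/√38 ≈ 5.35.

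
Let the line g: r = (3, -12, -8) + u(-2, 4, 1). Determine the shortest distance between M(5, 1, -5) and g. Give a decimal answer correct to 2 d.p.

Taking (3, -12, -8) on g with direction v = (-2, 4, 1): w = M − (3, -12, -8) = (2, 13, 3), and w × v = (1, -8, 34).
Distance = |w × v| / |v| = √1221 / √21 ≈ 7.63.

7.63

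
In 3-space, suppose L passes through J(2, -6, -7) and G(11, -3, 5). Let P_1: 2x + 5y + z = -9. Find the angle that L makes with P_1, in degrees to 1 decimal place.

A direction vector for L is G − J = (9, 3, 12).
sin θ = |n·v| / (|n||v|) = |45| / (√30 · √234) = 0.53709.
θ ≈ 32.5°.

32.5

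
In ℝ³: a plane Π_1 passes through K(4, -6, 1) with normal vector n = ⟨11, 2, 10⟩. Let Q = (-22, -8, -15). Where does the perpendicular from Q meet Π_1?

(0, -4, 5)

Π_1: n·r = n·K gives 11x + 2y + 10z = 42.
Foot = Q − λn with λ = (n·Q − d)/|n|² = (-408 − 42)/225 = -2.
Foot = (-22, -8, -15) − (-2)·(11, 2, 10) = (0, -4, 5).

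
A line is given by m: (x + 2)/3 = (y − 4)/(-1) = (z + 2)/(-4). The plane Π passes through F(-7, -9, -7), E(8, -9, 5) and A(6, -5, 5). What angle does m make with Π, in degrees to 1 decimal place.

61.3

m has direction (3, -1, -4) through (-2, 4, -2).
FE = (15, 0, 12), FA = (13, 4, 12); a normal to Π is FE × FA = (-48, -24, 60).
Using F: Π has equation -48x - 24y + 60z = 132.
sin θ = |n·v| / (|n||v|) = |-360| / (√6480 · √26) = 0.87706.
θ ≈ 61.3°.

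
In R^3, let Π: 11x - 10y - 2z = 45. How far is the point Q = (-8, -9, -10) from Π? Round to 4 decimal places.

n·Q − d = (11)·(-8) + (-10)·(-9) + (-2)·(-10) − 45 = -23; |n| = √225.
Distance = |-23| / √225 = 23/√225 ≈ 1.5333.

1.5333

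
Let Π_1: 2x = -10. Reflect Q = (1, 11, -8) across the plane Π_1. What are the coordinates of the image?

(-11, 11, -8)

λ = (n·Q − d)/|n|² = (2 − (-10))/4 = 3.
Reflection = Q − 2λn = (1, 11, -8) − 6·(2, 0, 0) = (-11, 11, -8).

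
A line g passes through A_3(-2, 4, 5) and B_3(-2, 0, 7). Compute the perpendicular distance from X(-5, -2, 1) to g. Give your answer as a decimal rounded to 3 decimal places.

6.943

A direction vector for g is B_3 − A_3 = (0, -4, 2).
Taking (-2, 4, 5) on g with direction v = (0, -4, 2): w = X − (-2, 4, 5) = (-3, -6, -4), and w × v = (-28, 6, 12).
Distance = |w × v| / |v| = √964 / √20 ≈ 6.943.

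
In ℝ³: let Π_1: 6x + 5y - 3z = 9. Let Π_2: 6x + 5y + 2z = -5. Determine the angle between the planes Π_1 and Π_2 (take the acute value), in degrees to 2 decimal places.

35.38

cos θ = |n₁·n₂| / (|n₁||n₂|) = |55| / (√70 · √65).
θ = arccos(0.81537) ≈ 35.38°.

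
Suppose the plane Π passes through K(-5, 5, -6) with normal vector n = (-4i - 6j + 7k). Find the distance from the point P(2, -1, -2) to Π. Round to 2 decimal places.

Π: n·r = n·K gives -4x - 6y + 7z = -52.
n·P − d = (-4)·(2) + (-6)·(-1) + (7)·(-2) − (-52) = 36; |n| = √101.
Distance = |36| / √101 = 36/√101 ≈ 3.58.

3.58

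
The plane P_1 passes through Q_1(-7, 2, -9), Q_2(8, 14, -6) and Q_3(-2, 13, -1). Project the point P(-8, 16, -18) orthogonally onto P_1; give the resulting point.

(-2, 6, -8)

Q_1Q_2 = (15, 12, 3), Q_1Q_3 = (5, 11, 8); a normal to P_1 is Q_1Q_2 × Q_1Q_3 = (63, -105, 105).
Using Q_1: P_1 has equation 63x - 105y + 105z = -1596.
Foot = P − λn with λ = (n·P − d)/|n|² = (-4074 − (-1596))/26019 = -2/21.
Foot = (-8, 16, -18) − (-2/21)·(63, -105, 105) = (-2, 6, -8).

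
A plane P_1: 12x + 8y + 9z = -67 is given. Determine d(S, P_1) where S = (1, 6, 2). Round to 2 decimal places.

n·S − d = (12)·(1) + (8)·(6) + (9)·(2) − (-67) = 145; |n| = √289.
Distance = |145| / √289 = 145/√289 ≈ 8.53.

8.53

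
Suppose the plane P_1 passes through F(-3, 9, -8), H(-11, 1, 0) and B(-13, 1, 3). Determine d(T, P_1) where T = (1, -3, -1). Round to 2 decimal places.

FH = (-8, -8, 8), FB = (-10, -8, 11); a normal to P_1 is FH × FB = (-24, 8, -16).
Using F: P_1 has equation -24x + 8y - 16z = 272.
n·T − d = (-24)·(1) + (8)·(-3) + (-16)·(-1) − 272 = -304; |n| = √896.
Distance = |-304| / √896 = 304/√896 ≈ 10.16.

10.16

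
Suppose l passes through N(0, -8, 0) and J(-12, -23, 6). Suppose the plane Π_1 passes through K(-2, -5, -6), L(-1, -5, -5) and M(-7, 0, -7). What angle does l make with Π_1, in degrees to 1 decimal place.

66.6

A direction vector for l is J − N = (-12, -15, 6).
KL = (1, 0, 1), KM = (-5, 5, -1); a normal to Π_1 is KL × KM = (-5, -4, 5).
Using K: Π_1 has equation -5x - 4y + 5z = 0.
sin θ = |n·v| / (|n||v|) = |150| / (√66 · √405) = 0.91747.
θ ≈ 66.6°.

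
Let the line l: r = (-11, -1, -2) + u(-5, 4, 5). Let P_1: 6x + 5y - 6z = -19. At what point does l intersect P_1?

Substitute r = (-11, -1, -2) + t(-5, 4, 5) into the plane: -59 + (-40)t = -19, so t = -1.
Intersection: (-11, -1, -2) + (-1)·(-5, 4, 5) = (-6, -5, -7).

(-6, -5, -7)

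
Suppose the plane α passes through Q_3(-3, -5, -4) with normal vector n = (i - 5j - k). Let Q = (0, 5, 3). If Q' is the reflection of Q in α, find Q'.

α: n·r = n·Q_3 gives x - 5y - z = 26.
λ = (n·Q − d)/|n|² = (-28 − 26)/27 = -2.
Reflection = Q − 2λn = (0, 5, 3) − (-4)·(1, -5, -1) = (4, -15, -1).

(4, -15, -1)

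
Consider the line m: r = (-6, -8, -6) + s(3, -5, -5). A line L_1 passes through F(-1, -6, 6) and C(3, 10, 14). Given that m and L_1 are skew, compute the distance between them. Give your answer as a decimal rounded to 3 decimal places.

10.273

A direction vector for L_1 is C − F = (4, 16, 8).
Common perpendicular direction n = (3, -5, -5) × (4, 16, 8) = (40, -44, 68).
With w = (-1, -6, 6) − (-6, -8, -6) = (5, 2, 12), w · n = 928.
Distance = |w · n| / |n| = |928| / √8160 ≈ 10.273.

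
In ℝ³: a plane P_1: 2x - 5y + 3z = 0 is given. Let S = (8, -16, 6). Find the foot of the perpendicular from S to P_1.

(2, -1, -3)

Foot = S − λn with λ = (n·S − d)/|n|² = (114 − 0)/38 = 3.
Foot = (8, -16, 6) − 3·(2, -5, 3) = (2, -1, -3).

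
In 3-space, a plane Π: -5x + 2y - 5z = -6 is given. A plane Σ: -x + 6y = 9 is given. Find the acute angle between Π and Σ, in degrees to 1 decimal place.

67.6

cos θ = |n₁·n₂| / (|n₁||n₂|) = |17| / (√54 · √37).
θ = arccos(0.38032) ≈ 67.6°.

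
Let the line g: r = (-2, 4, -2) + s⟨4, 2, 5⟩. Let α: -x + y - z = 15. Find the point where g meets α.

Substitute r = (-2, 4, -2) + t(4, 2, 5) into the plane: 8 + (-7)t = 15, so t = -1.
Intersection: (-2, 4, -2) + (-1)·(4, 2, 5) = (-6, 2, -7).

(-6, 2, -7)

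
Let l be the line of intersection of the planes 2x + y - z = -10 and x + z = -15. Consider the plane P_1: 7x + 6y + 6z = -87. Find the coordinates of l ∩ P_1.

Direction of l: (2, 1, -1) × (1, 0, 1) = (1, -3, -1).
A point on l: solving the two plane equations with x = -7 gives (-7, -4, -8).
Substitute r = (-7, -4, -8) + t(1, -3, -1) into the plane: -121 + (-17)t = -87, so t = -2.
Intersection: (-7, -4, -8) + (-2)·(1, -3, -1) = (-9, 2, -6).

(-9, 2, -6)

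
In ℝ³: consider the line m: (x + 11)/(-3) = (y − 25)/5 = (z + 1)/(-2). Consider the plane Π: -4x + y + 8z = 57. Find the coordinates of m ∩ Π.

m has direction (-3, 5, -2) through (-11, 25, -1).
Substitute r = (-11, 25, -1) + t(-3, 5, -2) into the plane: 61 + 1t = 57, so t = -4.
Intersection: (-11, 25, -1) + (-4)·(-3, 5, -2) = (1, 5, 7).

(1, 5, 7)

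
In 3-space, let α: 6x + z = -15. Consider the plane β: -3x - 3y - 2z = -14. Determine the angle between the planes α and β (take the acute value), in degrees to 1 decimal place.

45.5

cos θ = |n₁·n₂| / (|n₁||n₂|) = |-20| / (√37 · √22).
θ = arccos(0.70100) ≈ 45.5°.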